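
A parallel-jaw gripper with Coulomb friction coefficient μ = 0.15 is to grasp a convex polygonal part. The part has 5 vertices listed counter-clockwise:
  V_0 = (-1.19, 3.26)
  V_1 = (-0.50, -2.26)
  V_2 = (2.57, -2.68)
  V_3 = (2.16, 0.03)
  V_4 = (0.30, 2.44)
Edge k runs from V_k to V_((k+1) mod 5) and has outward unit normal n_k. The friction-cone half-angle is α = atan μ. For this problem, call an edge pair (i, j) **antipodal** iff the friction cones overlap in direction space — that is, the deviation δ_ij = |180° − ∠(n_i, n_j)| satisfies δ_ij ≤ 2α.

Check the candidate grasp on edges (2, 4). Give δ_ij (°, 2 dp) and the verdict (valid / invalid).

δ = 127.43°, invalid

α = atan 0.15 = 8.53°;  2α = 17.06°
edge 2: e_2 = (-0.41, +2.71);  n_2 = (+0.9887, +0.1496)
edge 4: e_4 = (-1.49, +0.82);  n_4 = (+0.4821, +0.8761)
∠(n_2, n_4) = 52.57°
δ = |180° − 52.57°| = 127.43°
127.43° > 2α = 17.06°  →  invalid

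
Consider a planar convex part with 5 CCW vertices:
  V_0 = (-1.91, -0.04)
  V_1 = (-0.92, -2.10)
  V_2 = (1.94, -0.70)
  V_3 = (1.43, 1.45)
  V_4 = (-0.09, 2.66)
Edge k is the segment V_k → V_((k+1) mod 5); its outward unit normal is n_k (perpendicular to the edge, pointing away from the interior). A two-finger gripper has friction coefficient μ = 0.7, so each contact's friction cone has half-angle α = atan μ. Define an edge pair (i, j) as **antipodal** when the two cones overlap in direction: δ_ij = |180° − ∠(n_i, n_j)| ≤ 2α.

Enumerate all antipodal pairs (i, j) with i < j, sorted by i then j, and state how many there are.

count = 5; pairs: (0,2), (0,3), (1,3), (1,4), (2,4)

α = atan 0.7 = 34.99°;  2α = 69.98°
n_0 = (-0.9013, -0.4332)
n_1 = (+0.4397, -0.8982)
n_2 = (+0.9730, +0.2308)
n_3 = (+0.6228, +0.7824)
n_4 = (-0.8292, +0.5589)
  (0,1): δ = 89.59°  ·
  (0,2): δ = 12.32°  ✓
  (0,3): δ = 25.81°  ✓
  (0,4): δ = 120.35°  ·
  (1,2): δ = 102.74°  ·
  (1,3): δ = 64.60°  ✓
  (1,4): δ = 29.93°  ✓
  (2,3): δ = 141.87°  ·
  (2,4): δ = 47.33°  ✓
  (3,4): δ = 85.46°  ·
antipodal pairs: 5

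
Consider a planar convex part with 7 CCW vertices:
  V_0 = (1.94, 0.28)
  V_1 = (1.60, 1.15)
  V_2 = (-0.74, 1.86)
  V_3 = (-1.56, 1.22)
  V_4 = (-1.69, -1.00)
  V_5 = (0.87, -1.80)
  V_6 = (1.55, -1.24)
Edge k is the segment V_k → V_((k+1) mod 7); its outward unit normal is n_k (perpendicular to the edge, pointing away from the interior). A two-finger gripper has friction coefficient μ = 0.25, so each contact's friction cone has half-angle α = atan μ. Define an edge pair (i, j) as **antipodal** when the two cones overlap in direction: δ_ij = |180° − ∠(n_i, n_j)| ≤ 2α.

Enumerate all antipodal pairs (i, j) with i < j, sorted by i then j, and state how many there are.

α = atan 0.25 = 14.04°;  2α = 28.07°
n_0 = (+0.9314, +0.3640)
n_1 = (+0.2903, +0.9569)
n_2 = (-0.6153, +0.7883)
n_3 = (-0.9983, +0.0585)
n_4 = (-0.2983, -0.9545)
n_5 = (+0.6357, -0.7719)
n_6 = (+0.9686, -0.2485)
  (0,1): δ = 128.22°  ·
  (0,2): δ = 73.37°  ·
  (0,3): δ = 24.70°  ✓
  (0,4): δ = 51.30°  ·
  (0,5): δ = 108.13°  ·
  (0,6): δ = 144.26°  ·
  (1,2): δ = 125.15°  ·
  (1,3): δ = 76.47°  ·
  (1,4): δ = 0.48°  ✓
  (1,5): δ = 56.35°  ·
  (1,6): δ = 92.49°  ·
  (2,3): δ = 131.32°  ·
  (2,4): δ = 55.33°  ·
  (2,5): δ = 1.50°  ✓
  (2,6): δ = 37.64°  ·
  (3,4): δ = 104.00°  ·
  (3,5): δ = 47.18°  ·
  (3,6): δ = 11.04°  ✓
  (4,5): δ = 123.17°  ·
  (4,6): δ = 87.04°  ·
  (5,6): δ = 143.86°  ·
antipodal pairs: 4

count = 4; pairs: (0,3), (1,4), (2,5), (3,6)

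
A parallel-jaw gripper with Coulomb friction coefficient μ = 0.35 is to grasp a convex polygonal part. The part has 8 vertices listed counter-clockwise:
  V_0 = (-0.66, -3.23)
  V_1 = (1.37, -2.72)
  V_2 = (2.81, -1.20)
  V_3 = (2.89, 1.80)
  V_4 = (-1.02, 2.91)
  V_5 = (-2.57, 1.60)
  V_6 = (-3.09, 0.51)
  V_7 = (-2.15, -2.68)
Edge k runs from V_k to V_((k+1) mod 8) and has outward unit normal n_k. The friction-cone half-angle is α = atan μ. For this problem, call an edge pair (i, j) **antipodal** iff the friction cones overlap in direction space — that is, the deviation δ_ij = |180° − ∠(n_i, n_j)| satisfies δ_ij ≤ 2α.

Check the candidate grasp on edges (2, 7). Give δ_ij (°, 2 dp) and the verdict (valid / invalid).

α = atan 0.35 = 19.29°;  2α = 38.58°
edge 2: e_2 = (+0.08, +3.00);  n_2 = (+0.9996, -0.0267)
edge 7: e_7 = (+1.49, -0.55);  n_7 = (-0.3463, -0.9381)
∠(n_2, n_7) = 108.73°
δ = |180° − 108.73°| = 71.27°
71.27° > 2α = 38.58°  →  invalid

δ = 71.27°, invalid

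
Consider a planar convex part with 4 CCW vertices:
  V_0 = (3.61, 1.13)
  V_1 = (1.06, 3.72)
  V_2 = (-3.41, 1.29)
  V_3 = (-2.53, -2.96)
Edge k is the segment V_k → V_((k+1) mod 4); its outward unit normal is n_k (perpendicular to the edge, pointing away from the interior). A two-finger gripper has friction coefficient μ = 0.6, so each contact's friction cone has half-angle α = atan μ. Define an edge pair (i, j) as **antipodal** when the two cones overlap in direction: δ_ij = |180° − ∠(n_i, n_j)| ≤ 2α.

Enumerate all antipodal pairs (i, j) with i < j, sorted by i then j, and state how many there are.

count = 2; pairs: (0,2), (1,3)

α = atan 0.6 = 30.96°;  2α = 61.93°
n_0 = (+0.7126, +0.7016)
n_1 = (-0.4776, +0.8786)
n_2 = (-0.9792, -0.2028)
n_3 = (+0.5544, -0.8323)
  (0,1): δ = 106.02°  ·
  (0,2): δ = 32.86°  ✓
  (0,3): δ = 79.11°  ·
  (1,2): δ = 106.83°  ·
  (1,3): δ = 5.14°  ✓
  (2,3): δ = 68.03°  ·
antipodal pairs: 2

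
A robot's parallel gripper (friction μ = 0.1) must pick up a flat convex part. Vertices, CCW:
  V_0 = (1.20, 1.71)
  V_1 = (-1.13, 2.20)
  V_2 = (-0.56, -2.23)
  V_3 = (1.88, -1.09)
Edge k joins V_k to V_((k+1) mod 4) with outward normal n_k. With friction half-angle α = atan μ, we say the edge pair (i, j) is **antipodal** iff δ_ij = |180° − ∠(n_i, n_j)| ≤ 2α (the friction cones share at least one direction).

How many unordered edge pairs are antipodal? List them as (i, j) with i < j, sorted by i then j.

count = 1; pairs: (1,3)

α = atan 0.1 = 5.71°;  2α = 11.42°
n_0 = (+0.2058, +0.9786)
n_1 = (-0.9918, -0.1276)
n_2 = (+0.4233, -0.9060)
n_3 = (+0.9718, +0.2360)
  (0,1): δ = 70.79°  ·
  (0,2): δ = 36.92°  ·
  (0,3): δ = 115.53°  ·
  (1,2): δ = 72.29°  ·
  (1,3): δ = 6.32°  ✓
  (2,3): δ = 101.39°  ·
antipodal pairs: 1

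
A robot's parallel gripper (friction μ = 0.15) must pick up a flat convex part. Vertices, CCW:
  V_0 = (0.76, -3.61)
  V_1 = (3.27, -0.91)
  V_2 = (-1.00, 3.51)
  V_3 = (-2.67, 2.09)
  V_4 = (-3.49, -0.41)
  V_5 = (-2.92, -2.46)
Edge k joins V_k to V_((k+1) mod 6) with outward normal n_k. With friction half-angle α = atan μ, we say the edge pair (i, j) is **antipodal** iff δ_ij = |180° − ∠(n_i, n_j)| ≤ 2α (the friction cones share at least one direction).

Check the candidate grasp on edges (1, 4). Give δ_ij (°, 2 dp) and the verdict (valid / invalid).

δ = 28.47°, invalid

α = atan 0.15 = 8.53°;  2α = 17.06°
edge 1: e_1 = (-4.27, +4.42);  n_1 = (+0.7192, +0.6948)
edge 4: e_4 = (+0.57, -2.05);  n_4 = (-0.9635, -0.2679)
∠(n_1, n_4) = 151.53°
δ = |180° − 151.53°| = 28.47°
28.47° > 2α = 17.06°  →  invalid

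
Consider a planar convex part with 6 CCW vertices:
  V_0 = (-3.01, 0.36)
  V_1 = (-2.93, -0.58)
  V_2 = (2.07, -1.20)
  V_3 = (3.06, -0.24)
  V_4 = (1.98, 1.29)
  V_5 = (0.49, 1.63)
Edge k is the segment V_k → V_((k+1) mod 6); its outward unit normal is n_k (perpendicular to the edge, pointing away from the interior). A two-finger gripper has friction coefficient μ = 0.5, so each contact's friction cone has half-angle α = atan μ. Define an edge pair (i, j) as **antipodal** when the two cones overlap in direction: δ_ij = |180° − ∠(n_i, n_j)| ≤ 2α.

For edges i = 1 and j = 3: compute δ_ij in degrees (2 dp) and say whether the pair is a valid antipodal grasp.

δ = 47.71°, valid

α = atan 0.5 = 26.57°;  2α = 53.13°
edge 1: e_1 = (+5.00, -0.62);  n_1 = (-0.1231, -0.9924)
edge 3: e_3 = (-1.08, +1.53);  n_3 = (+0.8170, +0.5767)
∠(n_1, n_3) = 132.29°
δ = |180° − 132.29°| = 47.71°
47.71° ≤ 2α = 53.13°  →  valid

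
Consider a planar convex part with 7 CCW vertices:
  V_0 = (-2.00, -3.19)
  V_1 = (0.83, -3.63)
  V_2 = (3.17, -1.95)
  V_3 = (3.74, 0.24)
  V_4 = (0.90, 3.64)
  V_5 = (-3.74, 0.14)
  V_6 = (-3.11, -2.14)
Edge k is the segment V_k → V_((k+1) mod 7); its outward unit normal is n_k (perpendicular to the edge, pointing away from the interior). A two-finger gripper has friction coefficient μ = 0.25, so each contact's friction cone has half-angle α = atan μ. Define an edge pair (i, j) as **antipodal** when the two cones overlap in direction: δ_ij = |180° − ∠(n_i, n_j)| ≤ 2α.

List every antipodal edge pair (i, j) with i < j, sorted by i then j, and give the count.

count = 3; pairs: (1,4), (3,5), (3,6)

α = atan 0.25 = 14.04°;  2α = 28.07°
n_0 = (-0.1536, -0.9881)
n_1 = (+0.5832, -0.8123)
n_2 = (+0.9678, -0.2519)
n_3 = (+0.7675, +0.6411)
n_4 = (-0.6022, +0.7983)
n_5 = (-0.9639, -0.2663)
n_6 = (-0.6872, -0.7265)
  (0,1): δ = 135.49°  ·
  (0,2): δ = 95.75°  ·
  (0,3): δ = 41.29°  ·
  (0,4): δ = 45.87°  ·
  (0,5): δ = 114.28°  ·
  (0,6): δ = 145.43°  ·
  (1,2): δ = 140.27°  ·
  (1,3): δ = 85.80°  ·
  (1,4): δ = 1.35°  ✓
  (1,5): δ = 69.77°  ·
  (1,6): δ = 100.91°  ·
  (2,3): δ = 125.54°  ·
  (2,4): δ = 38.38°  ·
  (2,5): δ = 30.04°  ·
  (2,6): δ = 61.18°  ·
  (3,4): δ = 92.84°  ·
  (3,5): δ = 24.43°  ✓
  (3,6): δ = 6.72°  ✓
  (4,5): δ = 111.58°  ·
  (4,6): δ = 80.44°  ·
  (5,6): δ = 148.86°  ·
antipodal pairs: 3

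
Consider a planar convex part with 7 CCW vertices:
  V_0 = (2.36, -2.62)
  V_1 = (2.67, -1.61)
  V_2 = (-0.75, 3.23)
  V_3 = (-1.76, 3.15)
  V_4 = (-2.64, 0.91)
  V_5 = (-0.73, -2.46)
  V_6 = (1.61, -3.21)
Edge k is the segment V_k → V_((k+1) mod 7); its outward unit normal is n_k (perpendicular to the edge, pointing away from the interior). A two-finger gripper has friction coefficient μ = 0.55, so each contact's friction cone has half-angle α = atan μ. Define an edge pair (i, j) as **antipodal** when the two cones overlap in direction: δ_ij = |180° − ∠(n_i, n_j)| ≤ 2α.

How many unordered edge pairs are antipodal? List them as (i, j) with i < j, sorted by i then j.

α = atan 0.55 = 28.81°;  2α = 57.62°
n_0 = (+0.9560, -0.2934)
n_1 = (+0.8167, +0.5771)
n_2 = (-0.0790, +0.9969)
n_3 = (-0.9308, +0.3657)
n_4 = (-0.8700, -0.4931)
n_5 = (-0.3052, -0.9523)
n_6 = (+0.6183, -0.7860)
  (0,1): δ = 127.69°  ·
  (0,2): δ = 68.41°  ·
  (0,3): δ = 4.38°  ✓
  (0,4): δ = 46.61°  ✓
  (0,5): δ = 89.29°  ·
  (0,6): δ = 145.25°  ·
  (1,2): δ = 120.72°  ·
  (1,3): δ = 56.69°  ✓
  (1,4): δ = 5.70°  ✓
  (1,5): δ = 36.98°  ✓
  (1,6): δ = 92.95°  ·
  (2,3): δ = 115.98°  ·
  (2,4): δ = 64.99°  ·
  (2,5): δ = 22.30°  ✓
  (2,6): δ = 33.66°  ✓
  (3,4): δ = 129.01°  ·
  (3,5): δ = 86.32°  ·
  (3,6): δ = 30.36°  ✓
  (4,5): δ = 137.31°  ·
  (4,6): δ = 81.35°  ·
  (5,6): δ = 124.04°  ·
antipodal pairs: 8

count = 8; pairs: (0,3), (0,4), (1,3), (1,4), (1,5), (2,5), (2,6), (3,6)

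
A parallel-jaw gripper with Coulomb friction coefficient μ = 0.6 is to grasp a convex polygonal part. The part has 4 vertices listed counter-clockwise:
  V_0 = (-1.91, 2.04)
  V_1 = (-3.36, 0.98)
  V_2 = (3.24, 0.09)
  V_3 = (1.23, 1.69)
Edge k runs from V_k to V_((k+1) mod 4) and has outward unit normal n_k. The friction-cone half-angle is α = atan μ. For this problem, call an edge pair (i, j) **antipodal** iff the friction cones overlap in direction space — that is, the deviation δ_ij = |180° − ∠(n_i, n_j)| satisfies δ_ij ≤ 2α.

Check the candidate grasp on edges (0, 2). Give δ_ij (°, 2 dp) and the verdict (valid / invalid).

δ = 105.31°, invalid

α = atan 0.6 = 30.96°;  2α = 61.93°
edge 0: e_0 = (-1.45, -1.06);  n_0 = (-0.5902, +0.8073)
edge 2: e_2 = (-2.01, +1.60);  n_2 = (+0.6228, +0.7824)
∠(n_0, n_2) = 74.69°
δ = |180° − 74.69°| = 105.31°
105.31° > 2α = 61.93°  →  invalid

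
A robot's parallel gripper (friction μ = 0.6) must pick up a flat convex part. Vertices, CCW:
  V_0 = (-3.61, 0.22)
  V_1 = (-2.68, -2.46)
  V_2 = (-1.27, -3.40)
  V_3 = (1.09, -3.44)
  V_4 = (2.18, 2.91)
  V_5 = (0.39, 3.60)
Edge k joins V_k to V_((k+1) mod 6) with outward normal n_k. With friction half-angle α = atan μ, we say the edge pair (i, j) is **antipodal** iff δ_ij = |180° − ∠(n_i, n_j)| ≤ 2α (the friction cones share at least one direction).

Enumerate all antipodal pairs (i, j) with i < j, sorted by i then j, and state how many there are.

α = atan 0.6 = 30.96°;  2α = 61.93°
n_0 = (-0.9447, -0.3278)
n_1 = (-0.5547, -0.8321)
n_2 = (-0.0169, -0.9999)
n_3 = (+0.9856, -0.1692)
n_4 = (+0.3597, +0.9331)
n_5 = (-0.6454, +0.7638)
  (0,1): δ = 142.83°  ·
  (0,2): δ = 110.11°  ·
  (0,3): δ = 28.88°  ✓
  (0,4): δ = 49.78°  ✓
  (0,5): δ = 111.06°  ·
  (1,2): δ = 147.28°  ·
  (1,3): δ = 66.05°  ·
  (1,4): δ = 12.61°  ✓
  (1,5): δ = 73.89°  ·
  (2,3): δ = 98.77°  ·
  (2,4): δ = 20.11°  ✓
  (2,5): δ = 41.17°  ✓
  (3,4): δ = 101.34°  ·
  (3,5): δ = 40.06°  ✓
  (4,5): δ = 118.72°  ·
antipodal pairs: 6

count = 6; pairs: (0,3), (0,4), (1,4), (2,4), (2,5), (3,5)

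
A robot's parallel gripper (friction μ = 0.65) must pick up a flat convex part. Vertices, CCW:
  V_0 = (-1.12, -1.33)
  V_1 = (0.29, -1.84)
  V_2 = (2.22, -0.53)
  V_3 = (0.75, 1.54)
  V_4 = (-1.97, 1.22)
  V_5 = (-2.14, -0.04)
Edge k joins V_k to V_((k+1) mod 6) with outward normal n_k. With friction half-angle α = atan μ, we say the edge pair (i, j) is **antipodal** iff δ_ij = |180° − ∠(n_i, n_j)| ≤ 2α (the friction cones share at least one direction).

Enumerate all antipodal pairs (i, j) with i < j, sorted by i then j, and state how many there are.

α = atan 0.65 = 33.02°;  2α = 66.05°
n_0 = (-0.3401, -0.9404)
n_1 = (+0.5616, -0.8274)
n_2 = (+0.8153, +0.5790)
n_3 = (-0.1168, +0.9932)
n_4 = (-0.9910, +0.1337)
n_5 = (-0.7844, -0.6202)
  (0,1): δ = 125.95°  ·
  (0,2): δ = 34.73°  ✓
  (0,3): δ = 26.60°  ✓
  (0,4): δ = 102.20°  ·
  (0,5): δ = 148.22°  ·
  (1,2): δ = 88.79°  ·
  (1,3): δ = 27.46°  ✓
  (1,4): δ = 48.15°  ✓
  (1,5): δ = 94.17°  ·
  (2,3): δ = 118.67°  ·
  (2,4): δ = 43.06°  ✓
  (2,5): δ = 2.95°  ✓
  (3,4): δ = 104.39°  ·
  (3,5): δ = 58.38°  ✓
  (4,5): δ = 133.98°  ·
antipodal pairs: 7

count = 7; pairs: (0,2), (0,3), (1,3), (1,4), (2,4), (2,5), (3,5)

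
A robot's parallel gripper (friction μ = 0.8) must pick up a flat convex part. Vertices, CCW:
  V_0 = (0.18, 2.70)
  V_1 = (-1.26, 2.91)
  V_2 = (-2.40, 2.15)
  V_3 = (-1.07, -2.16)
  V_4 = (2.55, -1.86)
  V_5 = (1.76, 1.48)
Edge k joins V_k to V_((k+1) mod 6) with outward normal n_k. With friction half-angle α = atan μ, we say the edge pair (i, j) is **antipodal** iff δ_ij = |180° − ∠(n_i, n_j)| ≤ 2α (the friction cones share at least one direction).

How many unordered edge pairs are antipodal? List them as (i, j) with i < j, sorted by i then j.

α = atan 0.8 = 38.66°;  2α = 77.32°
n_0 = (+0.1443, +0.9895)
n_1 = (-0.5547, +0.8321)
n_2 = (-0.9555, -0.2949)
n_3 = (+0.0826, -0.9966)
n_4 = (+0.9731, +0.2302)
n_5 = (+0.6112, +0.7915)
  (0,1): δ = 138.01°  ·
  (0,2): δ = 64.55°  ✓
  (0,3): δ = 13.03°  ✓
  (0,4): δ = 111.60°  ·
  (0,5): δ = 150.62°  ·
  (1,2): δ = 106.54°  ·
  (1,3): δ = 28.95°  ✓
  (1,4): δ = 69.62°  ✓
  (1,5): δ = 108.64°  ·
  (2,3): δ = 102.41°  ·
  (2,4): δ = 3.84°  ✓
  (2,5): δ = 35.18°  ✓
  (3,4): δ = 81.43°  ·
  (3,5): δ = 42.41°  ✓
  (4,5): δ = 140.98°  ·
antipodal pairs: 7

count = 7; pairs: (0,2), (0,3), (1,3), (1,4), (2,4), (2,5), (3,5)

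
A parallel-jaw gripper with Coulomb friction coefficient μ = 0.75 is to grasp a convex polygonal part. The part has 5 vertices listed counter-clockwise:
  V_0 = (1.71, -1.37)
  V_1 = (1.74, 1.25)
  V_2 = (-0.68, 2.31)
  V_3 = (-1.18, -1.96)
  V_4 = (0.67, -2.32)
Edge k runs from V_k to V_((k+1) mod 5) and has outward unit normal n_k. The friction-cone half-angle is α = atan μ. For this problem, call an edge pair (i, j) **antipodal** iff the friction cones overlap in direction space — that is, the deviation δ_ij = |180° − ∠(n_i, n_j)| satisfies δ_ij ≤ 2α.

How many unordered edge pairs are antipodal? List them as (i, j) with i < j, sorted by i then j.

α = atan 0.75 = 36.87°;  2α = 73.74°
n_0 = (+0.9999, -0.0114)
n_1 = (+0.4012, +0.9160)
n_2 = (-0.9932, +0.1163)
n_3 = (-0.1910, -0.9816)
n_4 = (+0.6744, -0.7383)
  (0,1): δ = 113.00°  ·
  (0,2): δ = 6.02°  ✓
  (0,3): δ = 79.64°  ·
  (0,4): δ = 133.07°  ·
  (1,2): δ = 73.02°  ✓
  (1,3): δ = 12.64°  ✓
  (1,4): δ = 66.06°  ✓
  (2,3): δ = 94.33°  ·
  (2,4): δ = 40.91°  ✓
  (3,4): δ = 126.58°  ·
antipodal pairs: 5

count = 5; pairs: (0,2), (1,2), (1,3), (1,4), (2,4)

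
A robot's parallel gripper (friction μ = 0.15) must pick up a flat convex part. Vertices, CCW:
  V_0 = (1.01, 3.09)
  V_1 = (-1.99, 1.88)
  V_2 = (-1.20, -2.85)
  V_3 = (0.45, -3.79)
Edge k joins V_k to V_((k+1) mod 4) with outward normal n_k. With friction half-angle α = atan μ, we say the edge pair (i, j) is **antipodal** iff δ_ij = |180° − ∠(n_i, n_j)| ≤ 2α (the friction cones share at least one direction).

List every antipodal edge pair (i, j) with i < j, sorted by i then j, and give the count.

count = 1; pairs: (1,3)

α = atan 0.15 = 8.53°;  2α = 17.06°
n_0 = (-0.3741, +0.9274)
n_1 = (-0.9863, -0.1647)
n_2 = (-0.4950, -0.8689)
n_3 = (+0.9967, -0.0811)
  (0,1): δ = 102.48°  ·
  (0,2): δ = 51.64°  ·
  (0,3): δ = 63.38°  ·
  (1,2): δ = 129.15°  ·
  (1,3): δ = 14.14°  ✓
  (2,3): δ = 64.98°  ·
antipodal pairs: 1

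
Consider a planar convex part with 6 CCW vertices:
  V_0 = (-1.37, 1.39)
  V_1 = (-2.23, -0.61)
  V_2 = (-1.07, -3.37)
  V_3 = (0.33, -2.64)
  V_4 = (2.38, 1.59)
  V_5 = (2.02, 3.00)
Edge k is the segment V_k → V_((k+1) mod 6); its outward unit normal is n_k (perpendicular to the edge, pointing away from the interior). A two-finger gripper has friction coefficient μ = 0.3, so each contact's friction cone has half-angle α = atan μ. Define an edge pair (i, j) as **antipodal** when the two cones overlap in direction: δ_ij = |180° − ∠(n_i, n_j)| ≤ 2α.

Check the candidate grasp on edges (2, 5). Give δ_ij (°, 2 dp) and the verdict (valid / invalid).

α = atan 0.3 = 16.70°;  2α = 33.40°
edge 2: e_2 = (+1.40, +0.73);  n_2 = (+0.4623, -0.8867)
edge 5: e_5 = (-3.39, -1.61);  n_5 = (-0.4290, +0.9033)
∠(n_2, n_5) = 177.87°
δ = |180° − 177.87°| = 2.13°
2.13° ≤ 2α = 33.40°  →  valid

δ = 2.13°, valid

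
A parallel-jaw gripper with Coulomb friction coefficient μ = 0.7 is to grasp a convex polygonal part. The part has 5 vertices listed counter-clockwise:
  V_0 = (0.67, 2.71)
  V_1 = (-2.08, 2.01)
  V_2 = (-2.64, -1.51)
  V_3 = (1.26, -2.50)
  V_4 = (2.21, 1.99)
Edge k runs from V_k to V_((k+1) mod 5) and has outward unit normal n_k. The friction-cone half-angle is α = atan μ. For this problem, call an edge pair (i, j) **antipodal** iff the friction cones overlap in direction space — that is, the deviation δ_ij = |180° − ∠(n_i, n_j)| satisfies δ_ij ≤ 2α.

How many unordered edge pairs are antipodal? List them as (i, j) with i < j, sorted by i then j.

α = atan 0.7 = 34.99°;  2α = 69.98°
n_0 = (-0.2467, +0.9691)
n_1 = (-0.9876, +0.1571)
n_2 = (-0.2460, -0.9693)
n_3 = (+0.9783, -0.2070)
n_4 = (+0.4235, +0.9059)
  (0,1): δ = 113.32°  ·
  (0,2): δ = 28.52°  ✓
  (0,3): δ = 63.77°  ✓
  (0,4): δ = 140.66°  ·
  (1,2): δ = 95.20°  ·
  (1,3): δ = 2.91°  ✓
  (1,4): δ = 73.98°  ·
  (2,3): δ = 87.70°  ·
  (2,4): δ = 10.81°  ✓
  (3,4): δ = 103.11°  ·
antipodal pairs: 4

count = 4; pairs: (0,2), (0,3), (1,3), (2,4)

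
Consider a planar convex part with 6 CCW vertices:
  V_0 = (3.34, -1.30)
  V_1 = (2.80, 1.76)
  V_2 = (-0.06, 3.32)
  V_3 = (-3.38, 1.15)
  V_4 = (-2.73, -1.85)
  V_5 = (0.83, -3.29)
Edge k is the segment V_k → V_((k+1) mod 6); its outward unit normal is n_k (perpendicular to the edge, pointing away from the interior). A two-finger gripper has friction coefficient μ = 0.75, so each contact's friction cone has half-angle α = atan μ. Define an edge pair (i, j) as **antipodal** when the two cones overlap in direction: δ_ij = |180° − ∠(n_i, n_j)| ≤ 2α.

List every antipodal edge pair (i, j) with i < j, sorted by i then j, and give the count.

α = atan 0.75 = 36.87°;  2α = 73.74°
n_0 = (+0.9848, +0.1738)
n_1 = (+0.4789, +0.8779)
n_2 = (-0.5471, +0.8371)
n_3 = (-0.9773, -0.2118)
n_4 = (-0.3750, -0.9270)
n_5 = (+0.6213, -0.7836)
  (0,1): δ = 128.62°  ·
  (0,2): δ = 66.84°  ✓
  (0,3): δ = 2.22°  ✓
  (0,4): δ = 57.97°  ✓
  (0,5): δ = 118.40°  ·
  (1,2): δ = 118.22°  ·
  (1,3): δ = 49.16°  ✓
  (1,4): δ = 6.59°  ✓
  (1,5): δ = 67.02°  ✓
  (2,3): δ = 110.94°  ·
  (2,4): δ = 55.19°  ✓
  (2,5): δ = 5.24°  ✓
  (3,4): δ = 124.25°  ·
  (3,5): δ = 63.82°  ✓
  (4,5): δ = 119.57°  ·
antipodal pairs: 9

count = 9; pairs: (0,2), (0,3), (0,4), (1,3), (1,4), (1,5), (2,4), (2,5), (3,5)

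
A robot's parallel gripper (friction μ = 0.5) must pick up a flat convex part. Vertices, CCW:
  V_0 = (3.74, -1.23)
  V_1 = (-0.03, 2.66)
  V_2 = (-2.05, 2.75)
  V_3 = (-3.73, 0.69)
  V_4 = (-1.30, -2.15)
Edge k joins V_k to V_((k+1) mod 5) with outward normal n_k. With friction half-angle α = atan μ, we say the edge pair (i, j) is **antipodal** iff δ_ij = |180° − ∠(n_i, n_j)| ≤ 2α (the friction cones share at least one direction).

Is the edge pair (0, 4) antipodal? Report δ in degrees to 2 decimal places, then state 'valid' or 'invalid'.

α = atan 0.5 = 26.57°;  2α = 53.13°
edge 0: e_0 = (-3.77, +3.89);  n_0 = (+0.7181, +0.6959)
edge 4: e_4 = (+5.04, +0.92);  n_4 = (+0.1796, -0.9837)
∠(n_0, n_4) = 123.76°
δ = |180° − 123.76°| = 56.24°
56.24° > 2α = 53.13°  →  invalid

δ = 56.24°, invalid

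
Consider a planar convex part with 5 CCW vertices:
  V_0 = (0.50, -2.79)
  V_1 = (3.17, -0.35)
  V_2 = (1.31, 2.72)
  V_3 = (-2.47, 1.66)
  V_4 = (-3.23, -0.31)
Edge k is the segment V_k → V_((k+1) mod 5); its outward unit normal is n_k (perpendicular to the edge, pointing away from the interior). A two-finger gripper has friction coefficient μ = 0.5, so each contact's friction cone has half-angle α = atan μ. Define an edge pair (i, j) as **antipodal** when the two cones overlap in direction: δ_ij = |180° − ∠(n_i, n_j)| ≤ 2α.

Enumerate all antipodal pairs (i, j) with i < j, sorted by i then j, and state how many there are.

count = 5; pairs: (0,2), (0,3), (1,3), (1,4), (2,4)

α = atan 0.5 = 26.57°;  2α = 53.13°
n_0 = (+0.6746, -0.7382)
n_1 = (+0.8553, +0.5182)
n_2 = (-0.2700, +0.9629)
n_3 = (-0.9330, +0.3599)
n_4 = (-0.5537, -0.8327)
  (0,1): δ = 101.21°  ·
  (0,2): δ = 26.76°  ✓
  (0,3): δ = 26.48°  ✓
  (0,4): δ = 103.96°  ·
  (1,2): δ = 105.55°  ·
  (1,3): δ = 52.31°  ✓
  (1,4): δ = 25.17°  ✓
  (2,3): δ = 126.76°  ·
  (2,4): δ = 49.28°  ✓
  (3,4): δ = 102.52°  ·
antipodal pairs: 5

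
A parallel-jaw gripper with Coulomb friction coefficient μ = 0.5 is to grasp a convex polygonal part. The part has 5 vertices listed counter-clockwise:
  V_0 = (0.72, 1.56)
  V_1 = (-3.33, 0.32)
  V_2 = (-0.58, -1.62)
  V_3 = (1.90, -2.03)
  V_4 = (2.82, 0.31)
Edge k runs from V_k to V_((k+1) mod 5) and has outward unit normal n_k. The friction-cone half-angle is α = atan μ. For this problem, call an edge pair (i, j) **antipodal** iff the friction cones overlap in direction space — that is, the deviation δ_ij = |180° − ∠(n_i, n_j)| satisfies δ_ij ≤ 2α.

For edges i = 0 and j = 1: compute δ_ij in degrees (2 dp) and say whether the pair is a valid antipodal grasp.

α = atan 0.5 = 26.57°;  2α = 53.13°
edge 0: e_0 = (-4.05, -1.24);  n_0 = (-0.2928, +0.9562)
edge 1: e_1 = (+2.75, -1.94);  n_1 = (-0.5764, -0.8171)
∠(n_0, n_1) = 127.78°
δ = |180° − 127.78°| = 52.22°
52.22° ≤ 2α = 53.13°  →  valid

δ = 52.22°, valid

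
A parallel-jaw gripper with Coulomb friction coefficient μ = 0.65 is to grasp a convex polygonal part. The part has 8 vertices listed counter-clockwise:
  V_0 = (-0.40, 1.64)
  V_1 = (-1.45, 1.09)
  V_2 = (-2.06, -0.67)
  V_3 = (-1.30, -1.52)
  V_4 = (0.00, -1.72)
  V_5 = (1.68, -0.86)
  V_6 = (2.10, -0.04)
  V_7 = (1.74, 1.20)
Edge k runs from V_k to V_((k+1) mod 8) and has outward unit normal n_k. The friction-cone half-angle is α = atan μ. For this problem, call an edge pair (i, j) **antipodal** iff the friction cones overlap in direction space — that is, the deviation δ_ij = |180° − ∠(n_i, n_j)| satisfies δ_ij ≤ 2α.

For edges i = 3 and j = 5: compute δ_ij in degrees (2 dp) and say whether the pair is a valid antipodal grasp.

α = atan 0.65 = 33.02°;  2α = 66.05°
edge 3: e_3 = (+1.30, -0.20);  n_3 = (-0.1521, -0.9884)
edge 5: e_5 = (+0.42, +0.82);  n_5 = (+0.8900, -0.4559)
∠(n_3, n_5) = 71.62°
δ = |180° − 71.62°| = 108.38°
108.38° > 2α = 66.05°  →  invalid

δ = 108.38°, invalid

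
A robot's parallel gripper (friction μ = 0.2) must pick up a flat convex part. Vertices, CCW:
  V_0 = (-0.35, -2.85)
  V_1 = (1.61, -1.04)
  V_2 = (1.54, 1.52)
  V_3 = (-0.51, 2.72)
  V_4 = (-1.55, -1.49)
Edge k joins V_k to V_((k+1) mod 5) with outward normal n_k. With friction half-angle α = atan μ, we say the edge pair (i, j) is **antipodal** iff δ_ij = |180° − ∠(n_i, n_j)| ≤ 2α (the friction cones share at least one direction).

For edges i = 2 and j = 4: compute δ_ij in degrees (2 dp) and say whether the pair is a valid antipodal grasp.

α = atan 0.2 = 11.31°;  2α = 22.62°
edge 2: e_2 = (-2.05, +1.20);  n_2 = (+0.5052, +0.8630)
edge 4: e_4 = (+1.20, -1.36);  n_4 = (-0.7498, -0.6616)
∠(n_2, n_4) = 161.77°
δ = |180° − 161.77°| = 18.23°
18.23° ≤ 2α = 22.62°  →  valid

δ = 18.23°, valid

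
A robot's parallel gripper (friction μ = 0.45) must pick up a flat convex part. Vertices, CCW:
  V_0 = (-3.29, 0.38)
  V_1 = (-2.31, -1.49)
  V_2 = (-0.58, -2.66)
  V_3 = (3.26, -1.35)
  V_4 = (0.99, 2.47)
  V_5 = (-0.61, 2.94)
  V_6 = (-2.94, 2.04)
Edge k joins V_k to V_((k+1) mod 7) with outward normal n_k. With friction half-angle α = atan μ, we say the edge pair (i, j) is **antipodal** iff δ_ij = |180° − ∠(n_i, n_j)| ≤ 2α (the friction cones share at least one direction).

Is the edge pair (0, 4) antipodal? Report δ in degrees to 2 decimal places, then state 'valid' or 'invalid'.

α = atan 0.45 = 24.23°;  2α = 48.46°
edge 0: e_0 = (+0.98, -1.87);  n_0 = (-0.8857, -0.4642)
edge 4: e_4 = (-1.60, +0.47);  n_4 = (+0.2818, +0.9595)
∠(n_0, n_4) = 134.03°
δ = |180° − 134.03°| = 45.97°
45.97° ≤ 2α = 48.46°  →  valid

δ = 45.97°, valid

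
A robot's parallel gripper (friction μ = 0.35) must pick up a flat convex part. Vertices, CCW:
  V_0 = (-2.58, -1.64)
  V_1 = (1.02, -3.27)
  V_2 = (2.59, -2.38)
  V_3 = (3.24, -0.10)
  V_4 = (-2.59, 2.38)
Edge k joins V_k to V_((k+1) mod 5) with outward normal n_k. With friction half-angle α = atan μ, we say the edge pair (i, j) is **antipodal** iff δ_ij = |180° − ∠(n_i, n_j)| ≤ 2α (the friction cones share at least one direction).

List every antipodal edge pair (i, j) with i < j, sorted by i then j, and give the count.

α = atan 0.35 = 19.29°;  2α = 38.58°
n_0 = (-0.4125, -0.9110)
n_1 = (+0.4932, -0.8699)
n_2 = (+0.9617, -0.2742)
n_3 = (+0.3914, +0.9202)
n_4 = (-1.0000, -0.0025)
  (0,1): δ = 126.09°  ·
  (0,2): δ = 81.55°  ·
  (0,3): δ = 1.32°  ✓
  (0,4): δ = 114.50°  ·
  (1,2): δ = 135.46°  ·
  (1,3): δ = 52.59°  ·
  (1,4): δ = 60.59°  ·
  (2,3): δ = 97.13°  ·
  (2,4): δ = 16.05°  ✓
  (3,4): δ = 66.81°  ·
antipodal pairs: 2

count = 2; pairs: (0,3), (2,4)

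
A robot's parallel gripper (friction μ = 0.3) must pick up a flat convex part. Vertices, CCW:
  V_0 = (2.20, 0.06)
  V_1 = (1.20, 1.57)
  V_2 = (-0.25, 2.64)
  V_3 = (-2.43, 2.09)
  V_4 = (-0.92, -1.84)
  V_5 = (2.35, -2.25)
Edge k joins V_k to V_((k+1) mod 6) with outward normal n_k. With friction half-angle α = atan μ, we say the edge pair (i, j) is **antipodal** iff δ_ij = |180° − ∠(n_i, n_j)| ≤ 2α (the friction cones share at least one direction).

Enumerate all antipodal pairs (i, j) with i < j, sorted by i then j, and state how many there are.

count = 5; pairs: (0,3), (1,3), (1,4), (2,4), (3,5)

α = atan 0.3 = 16.70°;  2α = 33.40°
n_0 = (+0.8337, +0.5521)
n_1 = (+0.5938, +0.8046)
n_2 = (-0.2446, +0.9696)
n_3 = (-0.9335, -0.3587)
n_4 = (-0.1244, -0.9922)
n_5 = (+0.9979, +0.0648)
  (0,1): δ = 159.94°  ·
  (0,2): δ = 109.35°  ·
  (0,3): δ = 12.50°  ✓
  (0,4): δ = 49.34°  ·
  (0,5): δ = 150.20°  ·
  (1,2): δ = 129.42°  ·
  (1,3): δ = 32.56°  ✓
  (1,4): δ = 29.28°  ✓
  (1,5): δ = 130.14°  ·
  (2,3): δ = 83.14°  ·
  (2,4): δ = 21.31°  ✓
  (2,5): δ = 79.56°  ·
  (3,4): δ = 118.16°  ·
  (3,5): δ = 17.30°  ✓
  (4,5): δ = 79.14°  ·
antipodal pairs: 5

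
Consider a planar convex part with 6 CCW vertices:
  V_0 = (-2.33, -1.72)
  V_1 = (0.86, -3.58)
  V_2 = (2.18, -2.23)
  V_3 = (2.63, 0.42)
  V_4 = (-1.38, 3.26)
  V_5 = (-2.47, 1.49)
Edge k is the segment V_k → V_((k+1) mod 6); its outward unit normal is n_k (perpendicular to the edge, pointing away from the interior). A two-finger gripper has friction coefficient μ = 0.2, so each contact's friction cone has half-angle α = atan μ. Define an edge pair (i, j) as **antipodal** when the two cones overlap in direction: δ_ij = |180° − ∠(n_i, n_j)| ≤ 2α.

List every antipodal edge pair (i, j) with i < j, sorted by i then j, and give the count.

α = atan 0.2 = 11.31°;  2α = 22.62°
n_0 = (-0.5037, -0.8639)
n_1 = (+0.7150, -0.6991)
n_2 = (+0.9859, -0.1674)
n_3 = (+0.5780, +0.8161)
n_4 = (-0.8515, +0.5244)
n_5 = (-0.9991, -0.0436)
  (0,1): δ = 104.11°  ·
  (0,2): δ = 69.39°  ·
  (0,3): δ = 5.06°  ✓
  (0,4): δ = 88.62°  ·
  (0,5): δ = 122.74°  ·
  (1,2): δ = 145.28°  ·
  (1,3): δ = 80.95°  ·
  (1,4): δ = 12.73°  ✓
  (1,5): δ = 46.85°  ·
  (2,3): δ = 115.67°  ·
  (2,4): δ = 21.99°  ✓
  (2,5): δ = 12.13°  ✓
  (3,4): δ = 86.32°  ·
  (3,5): δ = 52.20°  ·
  (4,5): δ = 145.88°  ·
antipodal pairs: 4

count = 4; pairs: (0,3), (1,4), (2,4), (2,5)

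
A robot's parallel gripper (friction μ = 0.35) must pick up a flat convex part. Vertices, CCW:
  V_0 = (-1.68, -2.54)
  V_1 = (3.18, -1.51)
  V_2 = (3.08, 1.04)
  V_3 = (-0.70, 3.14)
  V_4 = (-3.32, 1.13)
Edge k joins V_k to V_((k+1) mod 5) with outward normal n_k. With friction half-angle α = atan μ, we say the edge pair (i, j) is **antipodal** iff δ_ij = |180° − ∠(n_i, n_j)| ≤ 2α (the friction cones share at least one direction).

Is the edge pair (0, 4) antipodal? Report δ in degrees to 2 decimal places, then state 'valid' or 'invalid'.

δ = 102.11°, invalid

α = atan 0.35 = 19.29°;  2α = 38.58°
edge 0: e_0 = (+4.86, +1.03);  n_0 = (+0.2073, -0.9783)
edge 4: e_4 = (+1.64, -3.67);  n_4 = (-0.9130, -0.4080)
∠(n_0, n_4) = 77.89°
δ = |180° − 77.89°| = 102.11°
102.11° > 2α = 38.58°  →  invalid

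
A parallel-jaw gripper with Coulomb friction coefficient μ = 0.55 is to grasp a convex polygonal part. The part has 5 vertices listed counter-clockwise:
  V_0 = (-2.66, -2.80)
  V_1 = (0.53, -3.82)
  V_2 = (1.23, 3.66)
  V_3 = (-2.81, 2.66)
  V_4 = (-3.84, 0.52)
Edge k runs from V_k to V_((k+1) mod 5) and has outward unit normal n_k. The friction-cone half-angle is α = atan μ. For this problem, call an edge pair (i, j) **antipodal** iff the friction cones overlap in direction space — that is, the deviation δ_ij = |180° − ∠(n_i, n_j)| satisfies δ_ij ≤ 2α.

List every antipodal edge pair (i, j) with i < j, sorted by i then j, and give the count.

count = 3; pairs: (0,2), (1,3), (1,4)

α = atan 0.55 = 28.81°;  2α = 57.62°
n_0 = (-0.3046, -0.9525)
n_1 = (+0.9956, -0.0932)
n_2 = (-0.2403, +0.9707)
n_3 = (-0.9011, +0.4337)
n_4 = (-0.9423, -0.3349)
  (0,1): δ = 77.61°  ·
  (0,2): δ = 31.63°  ✓
  (0,3): δ = 82.03°  ·
  (0,4): δ = 127.30°  ·
  (1,2): δ = 70.75°  ·
  (1,3): δ = 20.36°  ✓
  (1,4): δ = 24.91°  ✓
  (2,3): δ = 129.60°  ·
  (2,4): δ = 84.34°  ·
  (3,4): δ = 134.73°  ·
antipodal pairs: 3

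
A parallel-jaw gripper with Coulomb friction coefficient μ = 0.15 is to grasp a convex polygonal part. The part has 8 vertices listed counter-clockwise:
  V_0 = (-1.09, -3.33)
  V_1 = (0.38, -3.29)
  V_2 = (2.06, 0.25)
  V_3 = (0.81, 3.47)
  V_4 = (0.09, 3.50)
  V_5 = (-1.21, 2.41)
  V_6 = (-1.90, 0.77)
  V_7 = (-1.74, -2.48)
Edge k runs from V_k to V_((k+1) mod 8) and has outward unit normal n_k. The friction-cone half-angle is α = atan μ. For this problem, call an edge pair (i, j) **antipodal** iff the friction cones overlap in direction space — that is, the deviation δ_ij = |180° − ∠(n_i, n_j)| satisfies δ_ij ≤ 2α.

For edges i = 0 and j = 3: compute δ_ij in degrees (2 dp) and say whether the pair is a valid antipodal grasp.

α = atan 0.15 = 8.53°;  2α = 17.06°
edge 0: e_0 = (+1.47, +0.04);  n_0 = (+0.0272, -0.9996)
edge 3: e_3 = (-0.72, +0.03);  n_3 = (+0.0416, +0.9991)
∠(n_0, n_3) = 176.06°
δ = |180° − 176.06°| = 3.94°
3.94° ≤ 2α = 17.06°  →  valid

δ = 3.94°, valid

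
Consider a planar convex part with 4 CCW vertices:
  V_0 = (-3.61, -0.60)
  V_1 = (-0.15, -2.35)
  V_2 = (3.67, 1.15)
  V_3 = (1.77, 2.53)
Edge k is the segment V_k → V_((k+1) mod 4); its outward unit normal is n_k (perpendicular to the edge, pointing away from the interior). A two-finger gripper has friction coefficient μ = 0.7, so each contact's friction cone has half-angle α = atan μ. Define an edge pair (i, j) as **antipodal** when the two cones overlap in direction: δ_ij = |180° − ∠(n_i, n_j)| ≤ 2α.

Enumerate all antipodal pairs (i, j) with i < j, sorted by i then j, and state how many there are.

count = 3; pairs: (0,2), (0,3), (1,3)

α = atan 0.7 = 34.99°;  2α = 69.98°
n_0 = (-0.4513, -0.8924)
n_1 = (+0.6755, -0.7373)
n_2 = (+0.5877, +0.8091)
n_3 = (-0.5029, +0.8644)
  (0,1): δ = 110.67°  ·
  (0,2): δ = 9.16°  ✓
  (0,3): δ = 57.02°  ✓
  (1,2): δ = 78.49°  ·
  (1,3): δ = 12.31°  ✓
  (2,3): δ = 113.82°  ·
antipodal pairs: 3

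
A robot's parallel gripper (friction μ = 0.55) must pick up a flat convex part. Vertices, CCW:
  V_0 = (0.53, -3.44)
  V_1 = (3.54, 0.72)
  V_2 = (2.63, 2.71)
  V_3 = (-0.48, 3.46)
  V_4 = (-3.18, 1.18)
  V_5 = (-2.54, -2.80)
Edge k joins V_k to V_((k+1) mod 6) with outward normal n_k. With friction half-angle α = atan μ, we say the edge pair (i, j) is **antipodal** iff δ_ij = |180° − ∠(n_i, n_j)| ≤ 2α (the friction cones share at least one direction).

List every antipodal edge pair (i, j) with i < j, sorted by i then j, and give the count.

α = atan 0.55 = 28.81°;  2α = 57.62°
n_0 = (+0.8102, -0.5862)
n_1 = (+0.9094, +0.4159)
n_2 = (+0.2344, +0.9721)
n_3 = (-0.6452, +0.7640)
n_4 = (-0.9873, -0.1588)
n_5 = (-0.2041, -0.9790)
  (0,1): δ = 119.54°  ·
  (0,2): δ = 67.67°  ·
  (0,3): δ = 13.93°  ✓
  (0,4): δ = 45.02°  ✓
  (0,5): δ = 114.11°  ·
  (1,2): δ = 128.13°  ·
  (1,3): δ = 74.39°  ·
  (1,4): δ = 15.44°  ✓
  (1,5): δ = 53.65°  ✓
  (2,3): δ = 126.26°  ·
  (2,4): δ = 67.31°  ·
  (2,5): δ = 1.78°  ✓
  (3,4): δ = 121.04°  ·
  (3,5): δ = 51.95°  ✓
  (4,5): δ = 110.91°  ·
antipodal pairs: 6

count = 6; pairs: (0,3), (0,4), (1,4), (1,5), (2,5), (3,5)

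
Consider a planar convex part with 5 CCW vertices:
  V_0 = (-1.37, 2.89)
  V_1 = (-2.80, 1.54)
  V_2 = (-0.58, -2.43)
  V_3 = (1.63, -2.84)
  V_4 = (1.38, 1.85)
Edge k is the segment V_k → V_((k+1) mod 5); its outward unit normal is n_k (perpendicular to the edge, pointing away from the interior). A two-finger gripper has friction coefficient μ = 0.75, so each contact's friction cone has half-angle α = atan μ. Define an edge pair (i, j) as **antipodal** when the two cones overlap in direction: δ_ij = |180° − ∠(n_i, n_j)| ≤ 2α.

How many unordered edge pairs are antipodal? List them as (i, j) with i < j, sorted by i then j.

count = 5; pairs: (0,2), (0,3), (1,3), (1,4), (2,4)

α = atan 0.75 = 36.87°;  2α = 73.74°
n_0 = (-0.6865, +0.7272)
n_1 = (-0.8728, -0.4881)
n_2 = (-0.1824, -0.9832)
n_3 = (+0.9986, +0.0532)
n_4 = (+0.3537, +0.9353)
  (0,1): δ = 104.14°  ·
  (0,2): δ = 53.86°  ✓
  (0,3): δ = 49.70°  ✓
  (0,4): δ = 115.93°  ·
  (1,2): δ = 129.72°  ·
  (1,3): δ = 26.16°  ✓
  (1,4): δ = 40.07°  ✓
  (2,3): δ = 76.44°  ·
  (2,4): δ = 10.21°  ✓
  (3,4): δ = 113.77°  ·
antipodal pairs: 5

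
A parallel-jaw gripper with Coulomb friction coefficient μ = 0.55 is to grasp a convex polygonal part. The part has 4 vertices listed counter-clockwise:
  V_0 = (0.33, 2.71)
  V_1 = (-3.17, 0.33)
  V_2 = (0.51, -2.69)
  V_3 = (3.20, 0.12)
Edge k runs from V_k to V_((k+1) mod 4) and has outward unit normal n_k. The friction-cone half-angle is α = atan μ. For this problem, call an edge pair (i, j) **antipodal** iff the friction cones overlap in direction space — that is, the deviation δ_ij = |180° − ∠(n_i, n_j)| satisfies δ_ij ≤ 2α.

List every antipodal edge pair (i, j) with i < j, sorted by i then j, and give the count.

count = 2; pairs: (0,2), (1,3)

α = atan 0.55 = 28.81°;  2α = 57.62°
n_0 = (-0.5623, +0.8269)
n_1 = (-0.6344, -0.7730)
n_2 = (+0.7224, -0.6915)
n_3 = (+0.6700, +0.7424)
  (0,1): δ = 73.59°  ·
  (0,2): δ = 12.03°  ✓
  (0,3): δ = 103.72°  ·
  (1,2): δ = 94.38°  ·
  (1,3): δ = 2.69°  ✓
  (2,3): δ = 88.31°  ·
antipodal pairs: 2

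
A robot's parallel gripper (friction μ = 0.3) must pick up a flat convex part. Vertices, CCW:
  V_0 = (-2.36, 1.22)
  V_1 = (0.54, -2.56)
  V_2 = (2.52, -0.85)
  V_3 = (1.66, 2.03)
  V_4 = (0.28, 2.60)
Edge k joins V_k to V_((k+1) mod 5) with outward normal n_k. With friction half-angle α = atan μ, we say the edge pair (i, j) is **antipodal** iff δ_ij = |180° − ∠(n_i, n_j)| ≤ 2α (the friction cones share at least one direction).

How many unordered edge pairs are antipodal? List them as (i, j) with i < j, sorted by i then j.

count = 3; pairs: (0,2), (0,3), (1,4)

α = atan 0.3 = 16.70°;  2α = 33.40°
n_0 = (-0.7934, -0.6087)
n_1 = (+0.6536, -0.7568)
n_2 = (+0.9582, +0.2861)
n_3 = (+0.3818, +0.9243)
n_4 = (-0.4633, +0.8862)
  (0,1): δ = 86.68°  ·
  (0,2): δ = 20.87°  ✓
  (0,3): δ = 30.06°  ✓
  (0,4): δ = 80.10°  ·
  (1,2): δ = 114.19°  ·
  (1,3): δ = 63.26°  ·
  (1,4): δ = 13.22°  ✓
  (2,3): δ = 129.07°  ·
  (2,4): δ = 79.03°  ·
  (3,4): δ = 129.96°  ·
antipodal pairs: 3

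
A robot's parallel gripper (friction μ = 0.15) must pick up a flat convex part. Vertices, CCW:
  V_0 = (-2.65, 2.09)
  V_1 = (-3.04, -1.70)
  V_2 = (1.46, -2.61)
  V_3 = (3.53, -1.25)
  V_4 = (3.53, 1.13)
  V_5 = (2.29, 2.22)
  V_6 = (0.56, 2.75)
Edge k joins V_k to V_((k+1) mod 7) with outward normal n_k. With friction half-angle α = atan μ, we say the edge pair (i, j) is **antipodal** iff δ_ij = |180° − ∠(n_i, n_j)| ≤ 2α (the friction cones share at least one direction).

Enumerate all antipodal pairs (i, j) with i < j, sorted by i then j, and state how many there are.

count = 2; pairs: (0,3), (1,5)

α = atan 0.15 = 8.53°;  2α = 17.06°
n_0 = (-0.9947, +0.1024)
n_1 = (-0.1982, -0.9802)
n_2 = (+0.5491, -0.8358)
n_3 = (+1.0000, -0.0000)
n_4 = (+0.6602, +0.7511)
n_5 = (+0.2929, +0.9561)
n_6 = (-0.2014, +0.9795)
  (0,1): δ = 95.56°  ·
  (0,2): δ = 50.82°  ·
  (0,3): δ = 5.88°  ✓
  (0,4): δ = 54.56°  ·
  (0,5): δ = 78.84°  ·
  (0,6): δ = 107.49°  ·
  (1,2): δ = 135.26°  ·
  (1,3): δ = 78.57°  ·
  (1,4): δ = 29.88°  ·
  (1,5): δ = 5.60°  ✓
  (1,6): δ = 23.05°  ·
  (2,3): δ = 123.31°  ·
  (2,4): δ = 74.62°  ·
  (2,5): δ = 50.34°  ·
  (2,6): δ = 21.69°  ·
  (3,4): δ = 131.32°  ·
  (3,5): δ = 107.03°  ·
  (3,6): δ = 78.38°  ·
  (4,5): δ = 155.72°  ·
  (4,6): δ = 127.06°  ·
  (5,6): δ = 151.35°  ·
antipodal pairs: 2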